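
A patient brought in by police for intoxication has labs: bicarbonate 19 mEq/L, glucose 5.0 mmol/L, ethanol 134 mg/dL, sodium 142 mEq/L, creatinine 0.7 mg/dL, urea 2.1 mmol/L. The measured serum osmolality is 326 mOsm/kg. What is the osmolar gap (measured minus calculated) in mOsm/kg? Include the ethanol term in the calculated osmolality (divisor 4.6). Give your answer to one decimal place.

Calculated osmolality = 2·Na + glucose + urea + ethanol/4.6
= 2·142 + 5 + 2.1 + 134/4.6
= 284 + 5 + 2.10 + 29.13
= 320.23 mOsm/kg ≈ 320.2 mOsm/kg
Osmolar gap = measured − calculated = 326 − 320.2 = 5.8 mOsm/kg

5.8 mOsm/kg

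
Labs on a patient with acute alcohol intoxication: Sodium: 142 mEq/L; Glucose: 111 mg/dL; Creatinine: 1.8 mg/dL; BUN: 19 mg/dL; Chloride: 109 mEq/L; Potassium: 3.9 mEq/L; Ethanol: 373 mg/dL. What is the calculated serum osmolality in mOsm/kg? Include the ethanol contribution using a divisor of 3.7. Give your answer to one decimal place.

397.8 mOsm/kg

Calculated osmolality = 2·Na + glucose/18 + BUN/2.8 + ethanol/3.7
= 2·142 + 111/18 + 19/2.8 + 373/3.7
= 284 + 6.17 + 6.79 + 100.81
= 397.77 mOsm/kg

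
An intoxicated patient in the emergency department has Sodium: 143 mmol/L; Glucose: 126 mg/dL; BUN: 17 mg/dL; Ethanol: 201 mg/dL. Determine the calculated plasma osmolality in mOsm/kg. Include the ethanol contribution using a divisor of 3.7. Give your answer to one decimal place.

Calculated osmolality = 2·Na + glucose/18 + BUN/2.8 + ethanol/3.7
= 2·143 + 126/18 + 17/2.8 + 201/3.7
= 286 + 7 + 6.07 + 54.32
= 353.39 mOsm/kg

353.4 mOsm/kg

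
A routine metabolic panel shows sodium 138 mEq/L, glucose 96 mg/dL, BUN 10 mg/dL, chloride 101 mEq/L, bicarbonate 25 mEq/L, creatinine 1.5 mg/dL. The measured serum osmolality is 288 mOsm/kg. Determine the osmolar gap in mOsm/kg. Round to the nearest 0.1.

3.1 mOsm/kg

Calculated osmolality = 2·Na + glucose/18 + BUN/2.8
= 2·138 + 96/18 + 10/2.8
= 276 + 5.33 + 3.57
= 284.9 mOsm/kg ≈ 284.9 mOsm/kg
Osmolar gap = measured − calculated = 288 − 284.9 = 3.1 mOsm/kg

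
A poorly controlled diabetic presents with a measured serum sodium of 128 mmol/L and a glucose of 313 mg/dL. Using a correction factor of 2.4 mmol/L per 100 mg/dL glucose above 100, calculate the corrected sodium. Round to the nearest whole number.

133 mmol/L

Corrected Na = measured Na + 2.4 · (glucose − 100)/100
= 128 + 2.4 · (313 − 100)/100
= 128 + 5.1
= 133.1 mmol/L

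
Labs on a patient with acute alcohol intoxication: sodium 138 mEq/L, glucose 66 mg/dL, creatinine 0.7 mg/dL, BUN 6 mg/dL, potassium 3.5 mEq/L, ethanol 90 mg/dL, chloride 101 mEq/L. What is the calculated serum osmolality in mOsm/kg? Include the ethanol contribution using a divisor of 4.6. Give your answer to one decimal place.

301.4 mOsm/kg

Calculated osmolality = 2·Na + glucose/18 + BUN/2.8 + ethanol/4.6
= 2·138 + 66/18 + 6/2.8 + 90/4.6
= 276 + 3.67 + 2.14 + 19.57
= 301.38 mOsm/kg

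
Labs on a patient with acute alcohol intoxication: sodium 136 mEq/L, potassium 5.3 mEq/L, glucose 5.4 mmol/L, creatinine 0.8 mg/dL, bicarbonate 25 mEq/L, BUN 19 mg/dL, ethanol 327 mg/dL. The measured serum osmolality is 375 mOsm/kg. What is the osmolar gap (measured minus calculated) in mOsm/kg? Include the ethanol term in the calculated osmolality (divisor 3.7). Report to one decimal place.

2.4 mOsm/kg

Calculated osmolality = 2·Na + glucose + BUN/2.8 + ethanol/3.7
= 2·136 + 5.4 + 19/2.8 + 327/3.7
= 272 + 5.40 + 6.79 + 88.38
= 372.57 mOsm/kg ≈ 372.6 mOsm/kg
Osmolar gap = measured − calculated = 375 − 372.6 = 2.4 mOsm/kg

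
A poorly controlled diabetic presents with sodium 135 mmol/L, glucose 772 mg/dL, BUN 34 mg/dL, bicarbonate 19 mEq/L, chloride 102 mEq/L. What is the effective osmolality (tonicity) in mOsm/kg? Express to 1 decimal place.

Effective osmolality excludes urea (freely permeant across cell membranes):
2·Na + glucose/18
= 2·135 + 772/18
= 270 + 42.89
= 312.89 mOsm/kg

312.9 mOsm/kg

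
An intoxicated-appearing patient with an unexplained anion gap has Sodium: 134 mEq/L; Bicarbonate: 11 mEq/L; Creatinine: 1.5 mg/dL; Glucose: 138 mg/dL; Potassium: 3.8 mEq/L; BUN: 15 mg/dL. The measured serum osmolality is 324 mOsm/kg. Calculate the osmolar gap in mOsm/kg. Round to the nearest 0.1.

43.0 mOsm/kg

Calculated osmolality = 2·Na + glucose/18 + BUN/2.8
= 2·134 + 138/18 + 15/2.8
= 268 + 7.67 + 5.36
= 281.03 mOsm/kg ≈ 281.0 mOsm/kg
Osmolar gap = measured − calculated = 324 − 281.0 = 43.0 mOsm/kg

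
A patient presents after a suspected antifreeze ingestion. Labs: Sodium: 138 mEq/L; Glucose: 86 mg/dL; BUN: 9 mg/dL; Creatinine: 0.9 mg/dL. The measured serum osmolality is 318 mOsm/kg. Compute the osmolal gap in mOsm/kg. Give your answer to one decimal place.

Calculated osmolality = 2·Na + glucose/18 + BUN/2.8
= 2·138 + 86/18 + 9/2.8
= 276 + 4.78 + 3.21
= 283.99 mOsm/kg ≈ 284.0 mOsm/kg
Osmolar gap = measured − calculated = 318 − 284.0 = 34.0 mOsm/kg

34.0 mOsm/kg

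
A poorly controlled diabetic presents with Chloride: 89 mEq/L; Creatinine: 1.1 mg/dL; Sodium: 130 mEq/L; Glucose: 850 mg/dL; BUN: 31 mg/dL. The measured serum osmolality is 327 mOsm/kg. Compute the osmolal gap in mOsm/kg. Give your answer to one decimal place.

8.7 mOsm/kg

Calculated osmolality = 2·Na + glucose/18 + BUN/2.8
= 2·130 + 850/18 + 31/2.8
= 260 + 47.22 + 11.07
= 318.29 mOsm/kg ≈ 318.3 mOsm/kg
Osmolar gap = measured − calculated = 327 − 318.3 = 8.7 mOsm/kg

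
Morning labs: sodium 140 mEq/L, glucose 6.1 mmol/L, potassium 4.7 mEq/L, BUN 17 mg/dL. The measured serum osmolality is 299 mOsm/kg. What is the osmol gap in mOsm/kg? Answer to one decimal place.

Calculated osmolality = 2·Na + glucose + BUN/2.8
= 2·140 + 6.1 + 17/2.8
= 280 + 6.10 + 6.07
= 292.17 mOsm/kg ≈ 292.2 mOsm/kg
Osmolar gap = measured − calculated = 299 − 292.2 = 6.8 mOsm/kg

6.8 mOsm/kg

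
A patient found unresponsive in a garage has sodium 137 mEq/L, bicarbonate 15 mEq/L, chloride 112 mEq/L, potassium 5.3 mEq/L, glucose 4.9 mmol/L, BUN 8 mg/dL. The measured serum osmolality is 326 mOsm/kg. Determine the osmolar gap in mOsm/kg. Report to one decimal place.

44.2 mOsm/kg

Calculated osmolality = 2·Na + glucose + BUN/2.8
= 2·137 + 4.9 + 8/2.8
= 274 + 4.90 + 2.86
= 281.76 mOsm/kg ≈ 281.8 mOsm/kg
Osmolar gap = measured − calculated = 326 − 281.8 = 44.2 mOsm/kg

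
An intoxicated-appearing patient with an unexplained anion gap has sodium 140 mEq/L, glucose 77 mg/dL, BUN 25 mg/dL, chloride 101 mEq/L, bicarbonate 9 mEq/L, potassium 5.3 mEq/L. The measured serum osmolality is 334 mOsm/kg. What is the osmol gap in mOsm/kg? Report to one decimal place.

Calculated osmolality = 2·Na + glucose/18 + BUN/2.8
= 2·140 + 77/18 + 25/2.8
= 280 + 4.28 + 8.93
= 293.21 mOsm/kg ≈ 293.2 mOsm/kg
Osmolar gap = measured − calculated = 334 − 293.2 = 40.8 mOsm/kg

40.8 mOsm/kg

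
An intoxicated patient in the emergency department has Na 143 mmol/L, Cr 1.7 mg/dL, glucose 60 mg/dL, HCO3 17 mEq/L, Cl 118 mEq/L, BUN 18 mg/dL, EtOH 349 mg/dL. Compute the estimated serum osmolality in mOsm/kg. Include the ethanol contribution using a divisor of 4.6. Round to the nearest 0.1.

Calculated osmolality = 2·Na + glucose/18 + BUN/2.8 + ethanol/4.6
= 2·143 + 60/18 + 18/2.8 + 349/4.6
= 286 + 3.33 + 6.43 + 75.87
= 371.63 mOsm/kg

371.6 mOsm/kg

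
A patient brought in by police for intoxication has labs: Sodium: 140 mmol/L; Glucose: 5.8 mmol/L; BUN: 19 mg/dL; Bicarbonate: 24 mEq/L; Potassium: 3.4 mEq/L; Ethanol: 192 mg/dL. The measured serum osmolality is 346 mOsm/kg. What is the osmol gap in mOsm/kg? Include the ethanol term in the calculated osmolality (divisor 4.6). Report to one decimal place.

Calculated osmolality = 2·Na + glucose + BUN/2.8 + ethanol/4.6
= 2·140 + 5.8 + 19/2.8 + 192/4.6
= 280 + 5.80 + 6.79 + 41.74
= 334.33 mOsm/kg ≈ 334.3 mOsm/kg
Osmolar gap = measured − calculated = 346 − 334.3 = 11.7 mOsm/kg

11.7 mOsm/kg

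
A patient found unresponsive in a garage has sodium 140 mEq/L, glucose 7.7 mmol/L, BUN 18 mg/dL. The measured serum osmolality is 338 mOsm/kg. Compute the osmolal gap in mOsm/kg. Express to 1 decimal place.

43.9 mOsm/kg

Calculated osmolality = 2·Na + glucose + BUN/2.8
= 2·140 + 7.7 + 18/2.8
= 280 + 7.70 + 6.43
= 294.13 mOsm/kg ≈ 294.1 mOsm/kg
Osmolar gap = measured − calculated = 338 − 294.1 = 43.9 mOsm/kg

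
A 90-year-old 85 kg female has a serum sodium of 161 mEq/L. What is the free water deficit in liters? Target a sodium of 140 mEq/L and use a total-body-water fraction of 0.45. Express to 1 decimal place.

TBW = 0.45 · 85 = 38.25 L
Free water deficit = TBW · (Na/140 − 1)
= 38.25 · (161/140 − 1)
= 38.25 · 0.15
= 5.74 L

5.7 L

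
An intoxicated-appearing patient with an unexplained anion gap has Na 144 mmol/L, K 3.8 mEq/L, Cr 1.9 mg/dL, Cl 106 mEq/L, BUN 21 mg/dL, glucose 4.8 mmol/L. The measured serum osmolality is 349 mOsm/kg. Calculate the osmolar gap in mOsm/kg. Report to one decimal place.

48.7 mOsm/kg

Calculated osmolality = 2·Na + glucose + BUN/2.8
= 2·144 + 4.8 + 21/2.8
= 288 + 4.80 + 7.50
= 300.3 mOsm/kg ≈ 300.3 mOsm/kg
Osmolar gap = measured − calculated = 349 − 300.3 = 48.7 mOsm/kg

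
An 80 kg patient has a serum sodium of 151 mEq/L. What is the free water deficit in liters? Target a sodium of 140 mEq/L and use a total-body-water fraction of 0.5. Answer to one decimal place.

TBW = 0.5 · 80 = 40 L
Free water deficit = TBW · (Na/140 − 1)
= 40 · (151/140 − 1)
= 40 · 0.0786
= 3.14 L

3.1 L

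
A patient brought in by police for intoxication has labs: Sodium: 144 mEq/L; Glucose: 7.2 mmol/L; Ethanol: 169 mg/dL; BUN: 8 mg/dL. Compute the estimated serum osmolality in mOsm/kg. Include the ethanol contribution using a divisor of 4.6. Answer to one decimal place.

334.8 mOsm/kg

Calculated osmolality = 2·Na + glucose + BUN/2.8 + ethanol/4.6
= 2·144 + 7.2 + 8/2.8 + 169/4.6
= 288 + 7.20 + 2.86 + 36.74
= 334.8 mOsm/kg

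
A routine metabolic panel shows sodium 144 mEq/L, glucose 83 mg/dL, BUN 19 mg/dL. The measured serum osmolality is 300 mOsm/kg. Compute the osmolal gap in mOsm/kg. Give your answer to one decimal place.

0.6 mOsm/kg

Calculated osmolality = 2·Na + glucose/18 + BUN/2.8
= 2·144 + 83/18 + 19/2.8
= 288 + 4.61 + 6.79
= 299.4 mOsm/kg ≈ 299.4 mOsm/kg
Osmolar gap = measured − calculated = 300 − 299.4 = 0.6 mOsm/kg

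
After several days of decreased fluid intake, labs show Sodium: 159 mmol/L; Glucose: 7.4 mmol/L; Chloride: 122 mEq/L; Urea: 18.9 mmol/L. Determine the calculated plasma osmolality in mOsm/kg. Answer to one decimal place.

344.3 mOsm/kg

Calculated osmolality = 2·Na + glucose + urea
= 2·159 + 7.4 + 18.9
= 318 + 7.40 + 18.90
= 344.3 mOsm/kg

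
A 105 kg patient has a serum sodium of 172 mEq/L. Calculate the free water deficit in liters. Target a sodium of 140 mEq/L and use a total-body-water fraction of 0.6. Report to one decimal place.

TBW = 0.6 · 105 = 63 L
Free water deficit = TBW · (Na/140 − 1)
= 63 · (172/140 − 1)
= 63 · 0.2286
= 14.4 L

14.4 L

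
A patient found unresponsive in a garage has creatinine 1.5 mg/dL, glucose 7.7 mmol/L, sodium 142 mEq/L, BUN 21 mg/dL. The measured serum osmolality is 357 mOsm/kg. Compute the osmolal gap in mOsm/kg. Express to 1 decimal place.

57.8 mOsm/kg

Calculated osmolality = 2·Na + glucose + BUN/2.8
= 2·142 + 7.7 + 21/2.8
= 284 + 7.70 + 7.50
= 299.2 mOsm/kg ≈ 299.2 mOsm/kg
Osmolar gap = measured − calculated = 357 − 299.2 = 57.8 mOsm/kg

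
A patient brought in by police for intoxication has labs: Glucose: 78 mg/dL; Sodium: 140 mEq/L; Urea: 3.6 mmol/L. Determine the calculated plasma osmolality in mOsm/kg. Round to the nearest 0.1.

287.9 mOsm/kg

Calculated osmolality = 2·Na + glucose/18 + urea
= 2·140 + 78/18 + 3.6
= 280 + 4.33 + 3.60
= 287.93 mOsm/kg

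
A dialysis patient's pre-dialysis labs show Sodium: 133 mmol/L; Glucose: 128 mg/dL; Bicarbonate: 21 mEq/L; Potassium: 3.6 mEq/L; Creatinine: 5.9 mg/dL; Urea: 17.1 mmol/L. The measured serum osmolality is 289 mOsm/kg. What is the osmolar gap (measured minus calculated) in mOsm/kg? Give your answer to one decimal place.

-1.2 mOsm/kg

Calculated osmolality = 2·Na + glucose/18 + urea
= 2·133 + 128/18 + 17.1
= 266 + 7.11 + 17.10
= 290.21 mOsm/kg ≈ 290.2 mOsm/kg
Osmolar gap = measured − calculated = 289 − 290.2 = -1.2 mOsm/kg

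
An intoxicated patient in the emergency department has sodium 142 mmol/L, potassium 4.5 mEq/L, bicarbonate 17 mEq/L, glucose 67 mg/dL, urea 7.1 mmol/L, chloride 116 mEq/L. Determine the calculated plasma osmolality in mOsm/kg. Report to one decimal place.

294.8 mOsm/kg

Calculated osmolality = 2·Na + glucose/18 + urea
= 2·142 + 67/18 + 7.1
= 284 + 3.72 + 7.10
= 294.82 mOsm/kg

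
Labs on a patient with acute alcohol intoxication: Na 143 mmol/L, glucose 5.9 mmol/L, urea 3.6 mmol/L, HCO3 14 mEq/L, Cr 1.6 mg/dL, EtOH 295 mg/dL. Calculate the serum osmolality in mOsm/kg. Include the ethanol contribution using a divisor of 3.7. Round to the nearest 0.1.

Calculated osmolality = 2·Na + glucose + urea + ethanol/3.7
= 2·143 + 5.9 + 3.6 + 295/3.7
= 286 + 5.90 + 3.60 + 79.73
= 375.23 mOsm/kg

375.2 mOsm/kg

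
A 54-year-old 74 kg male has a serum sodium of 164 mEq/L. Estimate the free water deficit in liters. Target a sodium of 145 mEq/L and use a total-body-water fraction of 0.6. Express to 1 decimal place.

5.8 L

TBW = 0.6 · 74 = 44.4 L
Free water deficit = TBW · (Na/145 − 1)
= 44.4 · (164/145 − 1)
= 44.4 · 0.131
= 5.82 L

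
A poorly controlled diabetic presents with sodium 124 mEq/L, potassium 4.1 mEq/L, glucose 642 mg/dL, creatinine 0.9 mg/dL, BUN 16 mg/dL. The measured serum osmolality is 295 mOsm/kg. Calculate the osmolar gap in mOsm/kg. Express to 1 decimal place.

Calculated osmolality = 2·Na + glucose/18 + BUN/2.8
= 2·124 + 642/18 + 16/2.8
= 248 + 35.67 + 5.71
= 289.38 mOsm/kg ≈ 289.4 mOsm/kg
Osmolar gap = measured − calculated = 295 − 289.4 = 5.6 mOsm/kg

5.6 mOsm/kg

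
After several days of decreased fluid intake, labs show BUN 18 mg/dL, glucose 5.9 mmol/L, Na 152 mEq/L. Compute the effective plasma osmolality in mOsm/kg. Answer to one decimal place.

309.9 mOsm/kg

Effective osmolality excludes urea (freely permeant across cell membranes):
2·Na + glucose
= 2·152 + 5.9
= 304 + 5.9
= 309.9 mOsm/kg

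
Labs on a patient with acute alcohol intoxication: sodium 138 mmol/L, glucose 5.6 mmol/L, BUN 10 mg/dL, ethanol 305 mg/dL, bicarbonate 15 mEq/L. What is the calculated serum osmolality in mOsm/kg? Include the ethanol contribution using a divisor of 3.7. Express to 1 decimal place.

367.6 mOsm/kg

Calculated osmolality = 2·Na + glucose + BUN/2.8 + ethanol/3.7
= 2·138 + 5.6 + 10/2.8 + 305/3.7
= 276 + 5.60 + 3.57 + 82.43
= 367.6 mOsm/kg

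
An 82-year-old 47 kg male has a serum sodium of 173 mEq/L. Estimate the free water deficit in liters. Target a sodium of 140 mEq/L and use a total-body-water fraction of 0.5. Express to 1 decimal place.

5.5 L

TBW = 0.5 · 47 = 23.5 L
Free water deficit = TBW · (Na/140 − 1)
= 23.5 · (173/140 − 1)
= 23.5 · 0.2357
= 5.54 L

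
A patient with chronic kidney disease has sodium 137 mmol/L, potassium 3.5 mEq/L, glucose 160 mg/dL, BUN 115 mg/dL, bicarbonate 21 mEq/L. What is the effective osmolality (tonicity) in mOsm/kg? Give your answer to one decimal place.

282.9 mOsm/kg

Effective osmolality excludes urea (freely permeant across cell membranes):
2·Na + glucose/18
= 2·137 + 160/18
= 274 + 8.89
= 282.89 mOsm/kg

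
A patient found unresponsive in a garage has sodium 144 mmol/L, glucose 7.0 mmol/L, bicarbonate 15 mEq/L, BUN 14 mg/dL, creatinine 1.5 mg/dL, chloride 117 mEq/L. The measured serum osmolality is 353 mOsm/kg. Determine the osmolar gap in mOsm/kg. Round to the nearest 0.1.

53.0 mOsm/kg

Calculated osmolality = 2·Na + glucose + BUN/2.8
= 2·144 + 7 + 14/2.8
= 288 + 7 + 5
= 300 mOsm/kg ≈ 300.0 mOsm/kg
Osmolar gap = measured − calculated = 353 − 300.0 = 53.0 mOsm/kg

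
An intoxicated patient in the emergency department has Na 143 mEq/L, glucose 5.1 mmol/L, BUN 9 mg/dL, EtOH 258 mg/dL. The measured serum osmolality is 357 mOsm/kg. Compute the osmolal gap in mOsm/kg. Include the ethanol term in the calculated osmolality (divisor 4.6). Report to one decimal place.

6.6 mOsm/kg

Calculated osmolality = 2·Na + glucose + BUN/2.8 + ethanol/4.6
= 2·143 + 5.1 + 9/2.8 + 258/4.6
= 286 + 5.10 + 3.21 + 56.09
= 350.4 mOsm/kg ≈ 350.4 mOsm/kg
Osmolar gap = measured − calculated = 357 − 350.4 = 6.6 mOsm/kg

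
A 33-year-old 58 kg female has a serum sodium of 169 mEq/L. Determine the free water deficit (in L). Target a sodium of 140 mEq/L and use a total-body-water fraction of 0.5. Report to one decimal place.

6.0 L

TBW = 0.5 · 58 = 29 L
Free water deficit = TBW · (Na/140 − 1)
= 29 · (169/140 − 1)
= 29 · 0.2071
= 6.01 L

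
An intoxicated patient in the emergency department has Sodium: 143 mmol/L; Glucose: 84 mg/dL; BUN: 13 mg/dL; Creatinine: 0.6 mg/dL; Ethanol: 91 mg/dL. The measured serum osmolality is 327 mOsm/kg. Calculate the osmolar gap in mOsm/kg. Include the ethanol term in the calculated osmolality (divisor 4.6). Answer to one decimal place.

11.9 mOsm/kg

Calculated osmolality = 2·Na + glucose/18 + BUN/2.8 + ethanol/4.6
= 2·143 + 84/18 + 13/2.8 + 91/4.6
= 286 + 4.67 + 4.64 + 19.78
= 315.09 mOsm/kg ≈ 315.1 mOsm/kg
Osmolar gap = measured − calculated = 327 − 315.1 = 11.9 mOsm/kg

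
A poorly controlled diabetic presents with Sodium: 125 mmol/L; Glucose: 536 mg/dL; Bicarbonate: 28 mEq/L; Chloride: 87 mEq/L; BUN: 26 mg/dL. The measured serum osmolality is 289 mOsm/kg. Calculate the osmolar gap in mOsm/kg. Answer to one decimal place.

-0.1 mOsm/kg

Calculated osmolality = 2·Na + glucose/18 + BUN/2.8
= 2·125 + 536/18 + 26/2.8
= 250 + 29.78 + 9.29
= 289.07 mOsm/kg ≈ 289.1 mOsm/kg
Osmolar gap = measured − calculated = 289 − 289.1 = -0.1 mOsm/kg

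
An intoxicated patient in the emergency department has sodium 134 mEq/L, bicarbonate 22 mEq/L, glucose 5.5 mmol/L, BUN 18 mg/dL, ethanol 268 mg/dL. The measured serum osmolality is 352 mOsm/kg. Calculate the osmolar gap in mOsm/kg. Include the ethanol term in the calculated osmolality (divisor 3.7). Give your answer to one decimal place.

Calculated osmolality = 2·Na + glucose + BUN/2.8 + ethanol/3.7
= 2·134 + 5.5 + 18/2.8 + 268/3.7
= 268 + 5.50 + 6.43 + 72.43
= 352.36 mOsm/kg ≈ 352.4 mOsm/kg
Osmolar gap = measured − calculated = 352 − 352.4 = -0.4 mOsm/kg

-0.4 mOsm/kg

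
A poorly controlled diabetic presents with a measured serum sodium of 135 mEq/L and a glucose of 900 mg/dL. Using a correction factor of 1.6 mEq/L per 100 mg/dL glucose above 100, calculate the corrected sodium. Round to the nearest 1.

Corrected Na = measured Na + 1.6 · (glucose − 100)/100
= 135 + 1.6 · (900 − 100)/100
= 135 + 12.8
= 147.8 mEq/L

148 mEq/L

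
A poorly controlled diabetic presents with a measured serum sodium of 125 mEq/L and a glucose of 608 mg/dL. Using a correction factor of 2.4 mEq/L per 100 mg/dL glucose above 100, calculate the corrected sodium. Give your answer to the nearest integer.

Corrected Na = measured Na + 2.4 · (glucose − 100)/100
= 125 + 2.4 · (608 − 100)/100
= 125 + 12.2
= 137.2 mEq/L

137 mEq/L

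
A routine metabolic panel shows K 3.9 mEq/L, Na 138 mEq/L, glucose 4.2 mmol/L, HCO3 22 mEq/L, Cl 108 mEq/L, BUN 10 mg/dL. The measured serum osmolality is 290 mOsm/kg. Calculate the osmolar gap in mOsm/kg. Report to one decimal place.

Calculated osmolality = 2·Na + glucose + BUN/2.8
= 2·138 + 4.2 + 10/2.8
= 276 + 4.20 + 3.57
= 283.77 mOsm/kg ≈ 283.8 mOsm/kg
Osmolar gap = measured − calculated = 290 − 283.8 = 6.2 mOsm/kg

6.2 mOsm/kg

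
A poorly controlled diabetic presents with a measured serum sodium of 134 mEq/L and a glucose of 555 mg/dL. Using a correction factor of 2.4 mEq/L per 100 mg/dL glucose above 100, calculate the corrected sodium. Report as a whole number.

145 mEq/L

Corrected Na = measured Na + 2.4 · (glucose − 100)/100
= 134 + 2.4 · (555 − 100)/100
= 134 + 10.9
= 144.9 mEq/L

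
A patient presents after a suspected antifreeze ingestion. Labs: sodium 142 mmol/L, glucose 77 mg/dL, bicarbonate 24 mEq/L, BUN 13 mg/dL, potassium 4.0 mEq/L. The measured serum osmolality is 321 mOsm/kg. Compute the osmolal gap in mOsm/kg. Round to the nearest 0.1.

Calculated osmolality = 2·Na + glucose/18 + BUN/2.8
= 2·142 + 77/18 + 13/2.8
= 284 + 4.28 + 4.64
= 292.92 mOsm/kg ≈ 292.9 mOsm/kg
Osmolar gap = measured − calculated = 321 − 292.9 = 28.1 mOsm/kg

28.1 mOsm/kg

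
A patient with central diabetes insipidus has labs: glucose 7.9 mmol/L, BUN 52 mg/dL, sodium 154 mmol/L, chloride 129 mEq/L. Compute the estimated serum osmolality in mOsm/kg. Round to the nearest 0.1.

334.5 mOsm/kg

Calculated osmolality = 2·Na + glucose + BUN/2.8
= 2·154 + 7.9 + 52/2.8
= 308 + 7.90 + 18.57
= 334.47 mOsm/kg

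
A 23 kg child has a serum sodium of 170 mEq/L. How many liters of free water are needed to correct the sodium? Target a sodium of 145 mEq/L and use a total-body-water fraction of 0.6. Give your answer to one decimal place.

2.4 L

TBW = 0.6 · 23 = 13.8 L
Free water deficit = TBW · (Na/145 − 1)
= 13.8 · (170/145 − 1)
= 13.8 · 0.1724
= 2.38 L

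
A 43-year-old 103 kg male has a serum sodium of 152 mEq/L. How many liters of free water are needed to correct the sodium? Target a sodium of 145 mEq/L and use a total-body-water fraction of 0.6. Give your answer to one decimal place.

3.0 L

TBW = 0.6 · 103 = 61.8 L
Free water deficit = TBW · (Na/145 − 1)
= 61.8 · (152/145 − 1)
= 61.8 · 0.0483
= 2.98 L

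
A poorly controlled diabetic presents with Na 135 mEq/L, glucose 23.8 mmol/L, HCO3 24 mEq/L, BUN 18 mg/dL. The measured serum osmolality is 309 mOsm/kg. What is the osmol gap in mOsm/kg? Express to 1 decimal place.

Calculated osmolality = 2·Na + glucose + BUN/2.8
= 2·135 + 23.8 + 18/2.8
= 270 + 23.80 + 6.43
= 300.23 mOsm/kg ≈ 300.2 mOsm/kg
Osmolar gap = measured − calculated = 309 − 300.2 = 8.8 mOsm/kg

8.8 mOsm/kg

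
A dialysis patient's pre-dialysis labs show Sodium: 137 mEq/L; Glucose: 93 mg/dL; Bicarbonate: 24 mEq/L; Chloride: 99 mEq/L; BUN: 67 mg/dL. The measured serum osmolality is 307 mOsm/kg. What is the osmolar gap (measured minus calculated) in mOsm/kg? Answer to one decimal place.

3.9 mOsm/kg

Calculated osmolality = 2·Na + glucose/18 + BUN/2.8
= 2·137 + 93/18 + 67/2.8
= 274 + 5.17 + 23.93
= 303.1 mOsm/kg ≈ 303.1 mOsm/kg
Osmolar gap = measured − calculated = 307 − 303.1 = 3.9 mOsm/kg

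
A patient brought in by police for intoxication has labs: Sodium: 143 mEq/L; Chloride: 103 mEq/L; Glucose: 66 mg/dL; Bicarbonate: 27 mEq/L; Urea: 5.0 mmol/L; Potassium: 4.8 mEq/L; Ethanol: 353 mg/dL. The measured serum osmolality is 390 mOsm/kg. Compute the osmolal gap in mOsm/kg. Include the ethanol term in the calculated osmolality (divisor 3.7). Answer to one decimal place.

-0.1 mOsm/kg

Calculated osmolality = 2·Na + glucose/18 + urea + ethanol/3.7
= 2·143 + 66/18 + 5 + 353/3.7
= 286 + 3.67 + 5 + 95.41
= 390.08 mOsm/kg ≈ 390.1 mOsm/kg
Osmolar gap = measured − calculated = 390 − 390.1 = -0.1 mOsm/kg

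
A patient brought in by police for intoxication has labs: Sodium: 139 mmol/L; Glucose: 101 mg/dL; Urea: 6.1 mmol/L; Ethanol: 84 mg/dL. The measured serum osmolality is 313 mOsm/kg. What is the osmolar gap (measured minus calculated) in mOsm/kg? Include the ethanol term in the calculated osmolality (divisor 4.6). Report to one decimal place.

5.0 mOsm/kg

Calculated osmolality = 2·Na + glucose/18 + urea + ethanol/4.6
= 2·139 + 101/18 + 6.1 + 84/4.6
= 278 + 5.61 + 6.10 + 18.26
= 307.97 mOsm/kg ≈ 308.0 mOsm/kg
Osmolar gap = measured − calculated = 313 − 308.0 = 5.0 mOsm/kg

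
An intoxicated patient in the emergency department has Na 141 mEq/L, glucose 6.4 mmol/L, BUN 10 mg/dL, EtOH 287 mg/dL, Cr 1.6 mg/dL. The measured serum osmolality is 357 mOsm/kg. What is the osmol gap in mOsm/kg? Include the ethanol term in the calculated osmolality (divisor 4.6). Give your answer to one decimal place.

Calculated osmolality = 2·Na + glucose + BUN/2.8 + ethanol/4.6
= 2·141 + 6.4 + 10/2.8 + 287/4.6
= 282 + 6.40 + 3.57 + 62.39
= 354.36 mOsm/kg ≈ 354.4 mOsm/kg
Osmolar gap = measured − calculated = 357 − 354.4 = 2.6 mOsm/kg

2.6 mOsm/kg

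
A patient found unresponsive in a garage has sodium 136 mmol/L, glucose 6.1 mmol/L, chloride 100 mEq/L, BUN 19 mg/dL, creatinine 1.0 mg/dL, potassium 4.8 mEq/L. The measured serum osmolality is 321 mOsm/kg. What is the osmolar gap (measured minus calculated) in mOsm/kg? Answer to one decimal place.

Calculated osmolality = 2·Na + glucose + BUN/2.8
= 2·136 + 6.1 + 19/2.8
= 272 + 6.10 + 6.79
= 284.89 mOsm/kg ≈ 284.9 mOsm/kg
Osmolar gap = measured − calculated = 321 − 284.9 = 36.1 mOsm/kg

36.1 mOsm/kg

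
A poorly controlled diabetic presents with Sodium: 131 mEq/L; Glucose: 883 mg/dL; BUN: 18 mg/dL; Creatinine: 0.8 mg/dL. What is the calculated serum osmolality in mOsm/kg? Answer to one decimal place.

317.5 mOsm/kg

Calculated osmolality = 2·Na + glucose/18 + BUN/2.8
= 2·131 + 883/18 + 18/2.8
= 262 + 49.06 + 6.43
= 317.49 mOsm/kg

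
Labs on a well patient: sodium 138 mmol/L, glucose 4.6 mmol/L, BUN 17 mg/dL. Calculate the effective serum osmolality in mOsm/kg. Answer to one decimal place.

Effective osmolality excludes urea (freely permeant across cell membranes):
2·Na + glucose
= 2·138 + 4.6
= 276 + 4.6
= 280.6 mOsm/kg

280.6 mOsm/kg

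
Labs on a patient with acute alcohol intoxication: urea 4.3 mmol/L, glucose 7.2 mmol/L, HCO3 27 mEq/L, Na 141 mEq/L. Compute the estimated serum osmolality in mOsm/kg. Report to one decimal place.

293.5 mOsm/kg

Calculated osmolality = 2·Na + glucose + urea
= 2·141 + 7.2 + 4.3
= 282 + 7.20 + 4.30
= 293.5 mOsm/kg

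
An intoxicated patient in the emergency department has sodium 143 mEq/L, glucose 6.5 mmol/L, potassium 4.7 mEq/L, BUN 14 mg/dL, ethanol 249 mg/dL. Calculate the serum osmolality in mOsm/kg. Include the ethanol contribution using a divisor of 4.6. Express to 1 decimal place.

351.6 mOsm/kg

Calculated osmolality = 2·Na + glucose + BUN/2.8 + ethanol/4.6
= 2·143 + 6.5 + 14/2.8 + 249/4.6
= 286 + 6.50 + 5 + 54.13
= 351.63 mOsm/kg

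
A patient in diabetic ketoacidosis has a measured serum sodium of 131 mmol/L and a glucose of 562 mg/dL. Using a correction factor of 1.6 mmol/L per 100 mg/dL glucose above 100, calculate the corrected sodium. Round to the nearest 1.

138 mmol/L

Corrected Na = measured Na + 1.6 · (glucose − 100)/100
= 131 + 1.6 · (562 − 100)/100
= 131 + 7.4
= 138.4 mmol/L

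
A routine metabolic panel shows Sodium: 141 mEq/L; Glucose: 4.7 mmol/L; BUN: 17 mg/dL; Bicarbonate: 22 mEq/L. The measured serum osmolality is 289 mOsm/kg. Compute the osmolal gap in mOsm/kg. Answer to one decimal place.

-3.8 mOsm/kg

Calculated osmolality = 2·Na + glucose + BUN/2.8
= 2·141 + 4.7 + 17/2.8
= 282 + 4.70 + 6.07
= 292.77 mOsm/kg ≈ 292.8 mOsm/kg
Osmolar gap = measured − calculated = 289 − 292.8 = -3.8 mOsm/kg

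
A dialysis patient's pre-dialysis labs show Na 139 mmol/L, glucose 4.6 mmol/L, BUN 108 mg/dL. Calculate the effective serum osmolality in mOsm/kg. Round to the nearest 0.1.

282.6 mOsm/kg

Effective osmolality excludes urea (freely permeant across cell membranes):
2·Na + glucose
= 2·139 + 4.6
= 278 + 4.6
= 282.6 mOsm/kg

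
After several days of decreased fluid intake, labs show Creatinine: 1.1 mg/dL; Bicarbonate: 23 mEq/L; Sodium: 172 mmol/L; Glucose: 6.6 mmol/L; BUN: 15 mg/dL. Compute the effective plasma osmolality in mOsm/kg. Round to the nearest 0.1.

Effective osmolality excludes urea (freely permeant across cell membranes):
2·Na + glucose
= 2·172 + 6.6
= 344 + 6.6
= 350.6 mOsm/kg

350.6 mOsm/kg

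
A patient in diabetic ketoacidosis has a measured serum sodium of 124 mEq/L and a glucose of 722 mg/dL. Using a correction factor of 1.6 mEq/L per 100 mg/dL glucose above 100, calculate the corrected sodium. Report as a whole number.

Corrected Na = measured Na + 1.6 · (glucose − 100)/100
= 124 + 1.6 · (722 − 100)/100
= 124 + 10
= 134 mEq/L

134 mEq/L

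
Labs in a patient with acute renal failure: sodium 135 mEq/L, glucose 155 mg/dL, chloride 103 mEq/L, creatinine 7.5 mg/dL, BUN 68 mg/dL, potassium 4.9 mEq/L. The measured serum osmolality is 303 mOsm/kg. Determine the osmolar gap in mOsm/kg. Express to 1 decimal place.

0.1 mOsm/kg

Calculated osmolality = 2·Na + glucose/18 + BUN/2.8
= 2·135 + 155/18 + 68/2.8
= 270 + 8.61 + 24.29
= 302.9 mOsm/kg ≈ 302.9 mOsm/kg
Osmolar gap = measured − calculated = 303 − 302.9 = 0.1 mOsm/kg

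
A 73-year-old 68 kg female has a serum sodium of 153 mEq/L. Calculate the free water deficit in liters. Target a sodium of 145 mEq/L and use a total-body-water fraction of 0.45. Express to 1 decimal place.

TBW = 0.45 · 68 = 30.6 L
Free water deficit = TBW · (Na/145 − 1)
= 30.6 · (153/145 − 1)
= 30.6 · 0.0552
= 1.69 L

1.7 L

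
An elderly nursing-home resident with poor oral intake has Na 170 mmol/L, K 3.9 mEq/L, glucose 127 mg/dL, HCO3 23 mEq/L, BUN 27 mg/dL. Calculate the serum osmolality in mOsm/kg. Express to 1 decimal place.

Calculated osmolality = 2·Na + glucose/18 + BUN/2.8
= 2·170 + 127/18 + 27/2.8
= 340 + 7.06 + 9.64
= 356.7 mOsm/kg

356.7 mOsm/kg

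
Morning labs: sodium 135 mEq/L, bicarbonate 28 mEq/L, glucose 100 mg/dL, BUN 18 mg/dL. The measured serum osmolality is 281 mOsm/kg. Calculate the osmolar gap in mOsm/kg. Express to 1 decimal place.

Calculated osmolality = 2·Na + glucose/18 + BUN/2.8
= 2·135 + 100/18 + 18/2.8
= 270 + 5.56 + 6.43
= 281.99 mOsm/kg ≈ 282.0 mOsm/kg
Osmolar gap = measured − calculated = 281 − 282.0 = -1.0 mOsm/kg

-1.0 mOsm/kg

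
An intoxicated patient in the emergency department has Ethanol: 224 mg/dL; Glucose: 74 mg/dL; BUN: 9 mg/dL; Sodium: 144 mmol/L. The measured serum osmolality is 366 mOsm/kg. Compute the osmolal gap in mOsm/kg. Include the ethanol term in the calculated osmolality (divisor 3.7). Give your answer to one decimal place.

Calculated osmolality = 2·Na + glucose/18 + BUN/2.8 + ethanol/3.7
= 2·144 + 74/18 + 9/2.8 + 224/3.7
= 288 + 4.11 + 3.21 + 60.54
= 355.86 mOsm/kg ≈ 355.9 mOsm/kg
Osmolar gap = measured − calculated = 366 − 355.9 = 10.1 mOsm/kg

10.1 mOsm/kg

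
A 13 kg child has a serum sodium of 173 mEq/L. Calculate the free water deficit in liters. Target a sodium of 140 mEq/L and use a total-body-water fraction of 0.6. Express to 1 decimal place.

1.8 L

TBW = 0.6 · 13 = 7.8 L
Free water deficit = TBW · (Na/140 − 1)
= 7.8 · (173/140 − 1)
= 7.8 · 0.2357
= 1.84 L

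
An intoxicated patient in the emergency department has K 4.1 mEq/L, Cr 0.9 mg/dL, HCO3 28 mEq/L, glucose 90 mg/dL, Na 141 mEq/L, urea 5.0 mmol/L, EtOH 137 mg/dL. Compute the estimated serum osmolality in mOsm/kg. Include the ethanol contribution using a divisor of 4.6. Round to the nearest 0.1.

Calculated osmolality = 2·Na + glucose/18 + urea + ethanol/4.6
= 2·141 + 90/18 + 5 + 137/4.6
= 282 + 5 + 5 + 29.78
= 321.78 mOsm/kg

321.8 mOsm/kg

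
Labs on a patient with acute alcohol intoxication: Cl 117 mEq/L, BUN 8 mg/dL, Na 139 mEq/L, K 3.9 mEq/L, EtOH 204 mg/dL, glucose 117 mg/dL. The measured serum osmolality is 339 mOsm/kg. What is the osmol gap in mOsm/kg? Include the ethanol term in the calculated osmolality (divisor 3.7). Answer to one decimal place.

Calculated osmolality = 2·Na + glucose/18 + BUN/2.8 + ethanol/3.7
= 2·139 + 117/18 + 8/2.8 + 204/3.7
= 278 + 6.50 + 2.86 + 55.14
= 342.5 mOsm/kg ≈ 342.5 mOsm/kg
Osmolar gap = measured − calculated = 339 − 342.5 = -3.5 mOsm/kg

-3.5 mOsm/kg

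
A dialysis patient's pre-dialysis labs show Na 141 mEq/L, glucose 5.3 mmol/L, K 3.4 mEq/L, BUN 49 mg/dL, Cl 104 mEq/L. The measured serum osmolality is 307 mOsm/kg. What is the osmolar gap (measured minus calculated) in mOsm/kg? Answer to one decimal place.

Calculated osmolality = 2·Na + glucose + BUN/2.8
= 2·141 + 5.3 + 49/2.8
= 282 + 5.30 + 17.50
= 304.8 mOsm/kg ≈ 304.8 mOsm/kg
Osmolar gap = measured − calculated = 307 − 304.8 = 2.2 mOsm/kg

2.2 mOsm/kg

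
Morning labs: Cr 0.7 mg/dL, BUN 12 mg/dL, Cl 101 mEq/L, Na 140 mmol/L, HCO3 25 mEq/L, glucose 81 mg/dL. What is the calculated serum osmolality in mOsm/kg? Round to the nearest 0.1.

Calculated osmolality = 2·Na + glucose/18 + BUN/2.8
= 2·140 + 81/18 + 12/2.8
= 280 + 4.50 + 4.29
= 288.79 mOsm/kg

288.8 mOsm/kg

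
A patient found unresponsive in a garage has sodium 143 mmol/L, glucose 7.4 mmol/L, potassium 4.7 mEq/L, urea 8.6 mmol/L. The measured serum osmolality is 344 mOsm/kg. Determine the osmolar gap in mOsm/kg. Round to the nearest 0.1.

42.0 mOsm/kg

Calculated osmolality = 2·Na + glucose + urea
= 2·143 + 7.4 + 8.6
= 286 + 7.40 + 8.60
= 302 mOsm/kg ≈ 302.0 mOsm/kg
Osmolar gap = measured − calculated = 344 − 302.0 = 42.0 mOsm/kg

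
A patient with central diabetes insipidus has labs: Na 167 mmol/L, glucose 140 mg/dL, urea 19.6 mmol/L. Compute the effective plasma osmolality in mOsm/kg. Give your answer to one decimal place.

Effective osmolality excludes urea (freely permeant across cell membranes):
2·Na + glucose/18
= 2·167 + 140/18
= 334 + 7.78
= 341.78 mOsm/kg

341.8 mOsm/kg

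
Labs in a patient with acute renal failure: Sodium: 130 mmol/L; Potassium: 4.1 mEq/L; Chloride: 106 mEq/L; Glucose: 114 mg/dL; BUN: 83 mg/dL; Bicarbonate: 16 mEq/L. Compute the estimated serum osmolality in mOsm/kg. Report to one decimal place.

296.0 mOsm/kg

Calculated osmolality = 2·Na + glucose/18 + BUN/2.8
= 2·130 + 114/18 + 83/2.8
= 260 + 6.33 + 29.64
= 295.97 mOsm/kg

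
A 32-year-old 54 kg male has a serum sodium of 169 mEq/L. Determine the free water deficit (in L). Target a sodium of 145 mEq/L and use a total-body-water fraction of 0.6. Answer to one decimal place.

5.4 L

TBW = 0.6 · 54 = 32.4 L
Free water deficit = TBW · (Na/145 − 1)
= 32.4 · (169/145 − 1)
= 32.4 · 0.1655
= 5.36 L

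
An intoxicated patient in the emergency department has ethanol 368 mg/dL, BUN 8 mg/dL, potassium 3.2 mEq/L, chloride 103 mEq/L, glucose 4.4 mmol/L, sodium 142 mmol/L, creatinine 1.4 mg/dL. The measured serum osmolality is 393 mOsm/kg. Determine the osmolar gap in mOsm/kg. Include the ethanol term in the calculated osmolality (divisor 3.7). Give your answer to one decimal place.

2.3 mOsm/kg

Calculated osmolality = 2·Na + glucose + BUN/2.8 + ethanol/3.7
= 2·142 + 4.4 + 8/2.8 + 368/3.7
= 284 + 4.40 + 2.86 + 99.46
= 390.72 mOsm/kg ≈ 390.7 mOsm/kg
Osmolar gap = measured − calculated = 393 − 390.7 = 2.3 mOsm/kg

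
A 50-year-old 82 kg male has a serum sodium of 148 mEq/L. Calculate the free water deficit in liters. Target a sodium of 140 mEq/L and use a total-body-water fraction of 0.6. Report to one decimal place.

2.8 L

TBW = 0.6 · 82 = 49.2 L
Free water deficit = TBW · (Na/140 − 1)
= 49.2 · (148/140 − 1)
= 49.2 · 0.0571
= 2.81 L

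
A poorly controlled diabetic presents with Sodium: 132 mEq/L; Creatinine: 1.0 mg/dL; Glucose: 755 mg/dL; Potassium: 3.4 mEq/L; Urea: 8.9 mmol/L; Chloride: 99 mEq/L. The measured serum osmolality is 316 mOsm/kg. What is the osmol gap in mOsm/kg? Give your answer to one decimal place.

1.2 mOsm/kg

Calculated osmolality = 2·Na + glucose/18 + urea
= 2·132 + 755/18 + 8.9
= 264 + 41.94 + 8.90
= 314.84 mOsm/kg ≈ 314.8 mOsm/kg
Osmolar gap = measured − calculated = 316 − 314.8 = 1.2 mOsm/kg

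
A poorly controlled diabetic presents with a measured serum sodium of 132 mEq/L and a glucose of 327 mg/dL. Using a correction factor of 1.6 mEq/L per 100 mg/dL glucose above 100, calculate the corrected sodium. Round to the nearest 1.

Corrected Na = measured Na + 1.6 · (glucose − 100)/100
= 132 + 1.6 · (327 − 100)/100
= 132 + 3.6
= 135.6 mEq/L

136 mEq/L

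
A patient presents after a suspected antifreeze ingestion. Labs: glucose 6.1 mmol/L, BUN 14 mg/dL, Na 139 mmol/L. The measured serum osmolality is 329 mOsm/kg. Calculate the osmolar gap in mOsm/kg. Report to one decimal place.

Calculated osmolality = 2·Na + glucose + BUN/2.8
= 2·139 + 6.1 + 14/2.8
= 278 + 6.10 + 5
= 289.1 mOsm/kg ≈ 289.1 mOsm/kg
Osmolar gap = measured − calculated = 329 − 289.1 = 39.9 mOsm/kg

39.9 mOsm/kg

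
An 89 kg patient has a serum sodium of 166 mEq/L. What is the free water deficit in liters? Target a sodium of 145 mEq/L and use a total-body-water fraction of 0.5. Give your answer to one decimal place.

6.4 L

TBW = 0.5 · 89 = 44.5 L
Free water deficit = TBW · (Na/145 − 1)
= 44.5 · (166/145 − 1)
= 44.5 · 0.1448
= 6.44 L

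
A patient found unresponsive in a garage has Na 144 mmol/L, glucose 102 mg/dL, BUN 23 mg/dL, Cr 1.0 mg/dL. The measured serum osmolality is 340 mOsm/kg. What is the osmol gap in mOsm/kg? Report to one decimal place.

38.1 mOsm/kg

Calculated osmolality = 2·Na + glucose/18 + BUN/2.8
= 2·144 + 102/18 + 23/2.8
= 288 + 5.67 + 8.21
= 301.88 mOsm/kg ≈ 301.9 mOsm/kg
Osmolar gap = measured − calculated = 340 − 301.9 = 38.1 mOsm/kg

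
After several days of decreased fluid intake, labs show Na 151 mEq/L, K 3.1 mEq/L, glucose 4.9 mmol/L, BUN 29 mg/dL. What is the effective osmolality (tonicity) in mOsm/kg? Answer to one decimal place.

306.9 mOsm/kg

Effective osmolality excludes urea (freely permeant across cell membranes):
2·Na + glucose
= 2·151 + 4.9
= 302 + 4.9
= 306.9 mOsm/kg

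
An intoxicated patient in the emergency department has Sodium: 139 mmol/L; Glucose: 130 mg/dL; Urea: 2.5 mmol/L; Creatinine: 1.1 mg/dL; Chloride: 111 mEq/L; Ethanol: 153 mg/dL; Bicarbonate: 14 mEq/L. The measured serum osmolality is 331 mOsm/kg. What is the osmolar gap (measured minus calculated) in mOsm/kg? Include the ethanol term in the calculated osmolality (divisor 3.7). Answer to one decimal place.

1.9 mOsm/kg

Calculated osmolality = 2·Na + glucose/18 + urea + ethanol/3.7
= 2·139 + 130/18 + 2.5 + 153/3.7
= 278 + 7.22 + 2.50 + 41.35
= 329.07 mOsm/kg ≈ 329.1 mOsm/kg
Osmolar gap = measured − calculated = 331 − 329.1 = 1.9 mOsm/kg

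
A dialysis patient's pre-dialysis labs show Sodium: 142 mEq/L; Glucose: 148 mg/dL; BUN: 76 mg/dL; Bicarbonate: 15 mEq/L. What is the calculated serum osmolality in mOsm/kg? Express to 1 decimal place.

319.4 mOsm/kg

Calculated osmolality = 2·Na + glucose/18 + BUN/2.8
= 2·142 + 148/18 + 76/2.8
= 284 + 8.22 + 27.14
= 319.36 mOsm/kg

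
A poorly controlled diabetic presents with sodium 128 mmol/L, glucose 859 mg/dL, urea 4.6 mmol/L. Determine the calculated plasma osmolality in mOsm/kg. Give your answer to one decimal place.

308.3 mOsm/kg

Calculated osmolality = 2·Na + glucose/18 + urea
= 2·128 + 859/18 + 4.6
= 256 + 47.72 + 4.60
= 308.32 mOsm/kg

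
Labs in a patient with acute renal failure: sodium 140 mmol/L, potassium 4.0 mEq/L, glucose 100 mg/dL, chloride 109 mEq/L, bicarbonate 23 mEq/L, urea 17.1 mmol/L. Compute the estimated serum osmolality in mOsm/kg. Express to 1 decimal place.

302.7 mOsm/kg

Calculated osmolality = 2·Na + glucose/18 + urea
= 2·140 + 100/18 + 17.1
= 280 + 5.56 + 17.10
= 302.66 mOsm/kg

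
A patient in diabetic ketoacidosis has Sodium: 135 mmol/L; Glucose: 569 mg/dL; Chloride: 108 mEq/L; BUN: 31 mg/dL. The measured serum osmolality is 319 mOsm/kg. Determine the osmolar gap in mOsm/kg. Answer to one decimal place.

6.3 mOsm/kg

Calculated osmolality = 2·Na + glucose/18 + BUN/2.8
= 2·135 + 569/18 + 31/2.8
= 270 + 31.61 + 11.07
= 312.68 mOsm/kg ≈ 312.7 mOsm/kg
Osmolar gap = measured − calculated = 319 − 312.7 = 6.3 mOsm/kg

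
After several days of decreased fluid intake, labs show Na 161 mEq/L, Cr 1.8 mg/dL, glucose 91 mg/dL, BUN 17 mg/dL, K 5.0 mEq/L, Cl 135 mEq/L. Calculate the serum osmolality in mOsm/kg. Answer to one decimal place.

Calculated osmolality = 2·Na + glucose/18 + BUN/2.8
= 2·161 + 91/18 + 17/2.8
= 322 + 5.06 + 6.07
= 333.13 mOsm/kg

333.1 mOsm/kg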